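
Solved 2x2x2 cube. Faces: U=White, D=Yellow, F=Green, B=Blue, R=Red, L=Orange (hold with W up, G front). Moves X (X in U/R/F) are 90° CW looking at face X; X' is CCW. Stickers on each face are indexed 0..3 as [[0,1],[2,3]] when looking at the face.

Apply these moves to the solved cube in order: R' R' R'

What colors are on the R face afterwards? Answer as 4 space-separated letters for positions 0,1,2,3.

After move 1 (R'): R=RRRR U=WBWB F=GWGW D=YGYG B=YBYB
After move 2 (R'): R=RRRR U=WYWY F=GBGB D=YWYW B=GBGB
After move 3 (R'): R=RRRR U=WGWG F=GYGY D=YBYB B=WBWB
Query: R face = RRRR

Answer: R R R R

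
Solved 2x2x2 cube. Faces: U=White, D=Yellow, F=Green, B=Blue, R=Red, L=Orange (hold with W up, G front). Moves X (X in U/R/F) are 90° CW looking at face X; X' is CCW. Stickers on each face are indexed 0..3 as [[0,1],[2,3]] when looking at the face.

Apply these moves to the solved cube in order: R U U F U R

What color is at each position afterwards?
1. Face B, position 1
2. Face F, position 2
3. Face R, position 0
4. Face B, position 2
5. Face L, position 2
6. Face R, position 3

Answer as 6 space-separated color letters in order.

Answer: Y Y W G O Y

Derivation:
After move 1 (R): R=RRRR U=WGWG F=GYGY D=YBYB B=WBWB
After move 2 (U): U=WWGG F=RRGY R=WBRR B=OOWB L=GYOO
After move 3 (U): U=GWGW F=WBGY R=OORR B=GYWB L=RROO
After move 4 (F): F=GWYB U=GWOR R=GOWR D=ROYB L=RYOB
After move 5 (U): U=OGRW F=GOYB R=GYWR B=RYWB L=GWOB
After move 6 (R): R=WGRY U=OORB F=GOYB D=RWYR B=WYGB
Query 1: B[1] = Y
Query 2: F[2] = Y
Query 3: R[0] = W
Query 4: B[2] = G
Query 5: L[2] = O
Query 6: R[3] = Y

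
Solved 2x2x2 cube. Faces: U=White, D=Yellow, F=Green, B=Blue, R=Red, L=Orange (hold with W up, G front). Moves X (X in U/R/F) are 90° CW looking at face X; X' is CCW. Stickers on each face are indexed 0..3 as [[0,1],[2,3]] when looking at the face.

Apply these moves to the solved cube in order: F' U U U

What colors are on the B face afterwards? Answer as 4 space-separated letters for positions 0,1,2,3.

Answer: Y R B B

Derivation:
After move 1 (F'): F=GGGG U=WWRR R=YRYR D=OOYY L=OWOW
After move 2 (U): U=RWRW F=YRGG R=BBYR B=OWBB L=GGOW
After move 3 (U): U=RRWW F=BBGG R=OWYR B=GGBB L=YROW
After move 4 (U): U=WRWR F=OWGG R=GGYR B=YRBB L=BBOW
Query: B face = YRBB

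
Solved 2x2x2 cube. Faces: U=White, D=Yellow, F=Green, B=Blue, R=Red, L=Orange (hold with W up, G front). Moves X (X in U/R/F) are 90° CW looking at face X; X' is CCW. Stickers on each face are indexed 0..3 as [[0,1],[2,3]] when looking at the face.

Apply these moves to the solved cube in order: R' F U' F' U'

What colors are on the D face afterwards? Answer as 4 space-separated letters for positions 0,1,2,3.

After move 1 (R'): R=RRRR U=WBWB F=GWGW D=YGYG B=YBYB
After move 2 (F): F=GGWW U=WBOO R=WRBR D=RRYG L=OYOG
After move 3 (U'): U=BOWO F=OYWW R=GGBR B=WRYB L=YBOG
After move 4 (F'): F=YWOW U=BOGB R=RGRR D=BGYG L=YOOW
After move 5 (U'): U=OBBG F=YOOW R=YWRR B=RGYB L=WROW
Query: D face = BGYG

Answer: B G Y G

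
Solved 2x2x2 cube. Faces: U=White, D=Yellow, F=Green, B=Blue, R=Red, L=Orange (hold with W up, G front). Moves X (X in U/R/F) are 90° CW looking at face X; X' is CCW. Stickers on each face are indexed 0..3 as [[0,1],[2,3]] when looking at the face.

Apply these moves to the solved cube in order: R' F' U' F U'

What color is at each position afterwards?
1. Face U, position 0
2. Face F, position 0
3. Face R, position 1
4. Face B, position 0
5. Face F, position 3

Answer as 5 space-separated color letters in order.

After move 1 (R'): R=RRRR U=WBWB F=GWGW D=YGYG B=YBYB
After move 2 (F'): F=WWGG U=WBRR R=GRYR D=OOYG L=OBOW
After move 3 (U'): U=BRWR F=OBGG R=WWYR B=GRYB L=YBOW
After move 4 (F): F=GOGB U=BRWB R=WWRR D=YWYG L=YOOO
After move 5 (U'): U=RBBW F=YOGB R=GORR B=WWYB L=GROO
Query 1: U[0] = R
Query 2: F[0] = Y
Query 3: R[1] = O
Query 4: B[0] = W
Query 5: F[3] = B

Answer: R Y O W B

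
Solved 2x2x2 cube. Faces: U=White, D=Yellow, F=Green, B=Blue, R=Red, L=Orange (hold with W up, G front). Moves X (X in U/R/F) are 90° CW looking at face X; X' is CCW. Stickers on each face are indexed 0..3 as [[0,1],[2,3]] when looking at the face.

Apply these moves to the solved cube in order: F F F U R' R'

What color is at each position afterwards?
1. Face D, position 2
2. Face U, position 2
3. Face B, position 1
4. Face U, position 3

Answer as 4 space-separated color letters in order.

Answer: Y R W Y

Derivation:
After move 1 (F): F=GGGG U=WWOO R=WRWR D=RRYY L=OYOY
After move 2 (F): F=GGGG U=WWYY R=OROR D=WWYY L=OROR
After move 3 (F): F=GGGG U=WWRR R=YRYR D=OOYY L=OWOW
After move 4 (U): U=RWRW F=YRGG R=BBYR B=OWBB L=GGOW
After move 5 (R'): R=BRBY U=RBRO F=YWGW D=ORYG B=YWOB
After move 6 (R'): R=RYBB U=RORY F=YBGO D=OWYW B=GWRB
Query 1: D[2] = Y
Query 2: U[2] = R
Query 3: B[1] = W
Query 4: U[3] = Y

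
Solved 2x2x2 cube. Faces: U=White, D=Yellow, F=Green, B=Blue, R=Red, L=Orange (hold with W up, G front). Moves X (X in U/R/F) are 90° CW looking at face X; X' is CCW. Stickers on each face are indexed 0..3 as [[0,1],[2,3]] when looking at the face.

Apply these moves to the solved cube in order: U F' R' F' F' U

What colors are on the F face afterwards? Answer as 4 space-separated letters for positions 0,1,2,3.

After move 1 (U): U=WWWW F=RRGG R=BBRR B=OOBB L=GGOO
After move 2 (F'): F=RGRG U=WWBR R=YBYR D=GOYY L=GWOW
After move 3 (R'): R=BRYY U=WBBO F=RWRR D=GGYG B=YOOB
After move 4 (F'): F=WRRR U=WBBY R=GRGY D=WWYG L=GOOB
After move 5 (F'): F=RRWR U=WBGG R=WRWY D=OBYG L=GYOB
After move 6 (U): U=GWGB F=WRWR R=YOWY B=GYOB L=RROB
Query: F face = WRWR

Answer: W R W R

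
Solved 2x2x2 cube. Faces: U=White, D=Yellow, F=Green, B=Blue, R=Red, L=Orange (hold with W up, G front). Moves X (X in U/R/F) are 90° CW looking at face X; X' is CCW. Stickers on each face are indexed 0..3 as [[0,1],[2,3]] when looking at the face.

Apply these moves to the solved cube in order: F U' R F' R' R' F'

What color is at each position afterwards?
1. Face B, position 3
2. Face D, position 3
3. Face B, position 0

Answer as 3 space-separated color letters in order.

Answer: B R G

Derivation:
After move 1 (F): F=GGGG U=WWOO R=WRWR D=RRYY L=OYOY
After move 2 (U'): U=WOWO F=OYGG R=GGWR B=WRBB L=BBOY
After move 3 (R): R=WGRG U=WYWG F=ORGY D=RBYW B=OROB
After move 4 (F'): F=RYOG U=WYWR R=BGRG D=BYYW L=BGOW
After move 5 (R'): R=GGBR U=WOWO F=RYOR D=BYYG B=WRYB
After move 6 (R'): R=GRGB U=WYWW F=ROOO D=BYYR B=GRYB
After move 7 (F'): F=OORO U=WYGG R=YRBB D=GWYR L=BWOW
Query 1: B[3] = B
Query 2: D[3] = R
Query 3: B[0] = G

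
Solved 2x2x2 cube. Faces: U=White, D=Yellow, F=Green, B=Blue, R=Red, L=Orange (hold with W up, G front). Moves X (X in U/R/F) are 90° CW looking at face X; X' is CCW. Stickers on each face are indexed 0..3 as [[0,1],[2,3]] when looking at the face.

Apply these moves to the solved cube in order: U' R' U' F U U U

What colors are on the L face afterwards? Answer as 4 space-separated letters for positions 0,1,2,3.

After move 1 (U'): U=WWWW F=OOGG R=GGRR B=RRBB L=BBOO
After move 2 (R'): R=GRGR U=WBWR F=OWGW D=YOYG B=YRYB
After move 3 (U'): U=BRWW F=BBGW R=OWGR B=GRYB L=YROO
After move 4 (F): F=GBWB U=BROR R=WWWR D=GOYG L=YYOO
After move 5 (U): U=OBRR F=WWWB R=GRWR B=YYYB L=GBOO
After move 6 (U): U=RORB F=GRWB R=YYWR B=GBYB L=WWOO
After move 7 (U): U=RRBO F=YYWB R=GBWR B=WWYB L=GROO
Query: L face = GROO

Answer: G R O O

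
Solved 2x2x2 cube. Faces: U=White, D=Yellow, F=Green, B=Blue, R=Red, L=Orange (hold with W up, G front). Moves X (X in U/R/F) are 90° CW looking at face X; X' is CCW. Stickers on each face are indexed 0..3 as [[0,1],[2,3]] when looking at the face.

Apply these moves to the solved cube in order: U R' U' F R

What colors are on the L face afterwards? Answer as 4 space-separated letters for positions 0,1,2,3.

Answer: Y Y O R

Derivation:
After move 1 (U): U=WWWW F=RRGG R=BBRR B=OOBB L=GGOO
After move 2 (R'): R=BRBR U=WBWO F=RWGW D=YRYG B=YOYB
After move 3 (U'): U=BOWW F=GGGW R=RWBR B=BRYB L=YOOO
After move 4 (F): F=GGWG U=BOOO R=WWWR D=BRYG L=YYOR
After move 5 (R): R=WWRW U=BGOG F=GRWG D=BYYB B=OROB
Query: L face = YYOR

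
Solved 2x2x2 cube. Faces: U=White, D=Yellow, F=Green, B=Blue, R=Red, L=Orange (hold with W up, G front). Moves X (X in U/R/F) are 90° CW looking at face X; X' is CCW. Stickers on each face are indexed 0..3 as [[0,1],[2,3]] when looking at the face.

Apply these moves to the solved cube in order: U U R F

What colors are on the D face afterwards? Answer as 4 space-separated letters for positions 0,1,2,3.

Answer: R R Y G

Derivation:
After move 1 (U): U=WWWW F=RRGG R=BBRR B=OOBB L=GGOO
After move 2 (U): U=WWWW F=BBGG R=OORR B=GGBB L=RROO
After move 3 (R): R=RORO U=WBWG F=BYGY D=YBYG B=WGWB
After move 4 (F): F=GBYY U=WBOR R=WOGO D=RRYG L=RYOB
Query: D face = RRYG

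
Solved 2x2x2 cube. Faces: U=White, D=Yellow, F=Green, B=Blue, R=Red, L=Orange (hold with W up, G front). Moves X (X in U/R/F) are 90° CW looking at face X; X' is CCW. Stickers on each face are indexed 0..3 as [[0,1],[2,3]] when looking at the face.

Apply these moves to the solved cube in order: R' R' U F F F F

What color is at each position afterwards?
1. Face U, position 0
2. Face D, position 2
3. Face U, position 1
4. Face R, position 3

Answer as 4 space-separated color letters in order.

After move 1 (R'): R=RRRR U=WBWB F=GWGW D=YGYG B=YBYB
After move 2 (R'): R=RRRR U=WYWY F=GBGB D=YWYW B=GBGB
After move 3 (U): U=WWYY F=RRGB R=GBRR B=OOGB L=GBOO
After move 4 (F): F=GRBR U=WWOB R=YBYR D=RGYW L=GYOW
After move 5 (F): F=BGRR U=WWWY R=OBBR D=YYYW L=GROG
After move 6 (F): F=RBRG U=WWGR R=WBYR D=BOYW L=GYOY
After move 7 (F): F=RRGB U=WWYY R=GBRR D=YWYW L=GBOO
Query 1: U[0] = W
Query 2: D[2] = Y
Query 3: U[1] = W
Query 4: R[3] = R

Answer: W Y W R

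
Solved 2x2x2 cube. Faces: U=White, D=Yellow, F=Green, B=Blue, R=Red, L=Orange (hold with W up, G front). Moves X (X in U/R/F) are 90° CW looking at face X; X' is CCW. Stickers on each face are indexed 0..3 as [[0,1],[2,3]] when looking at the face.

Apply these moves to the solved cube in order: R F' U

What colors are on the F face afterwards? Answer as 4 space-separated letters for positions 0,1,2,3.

After move 1 (R): R=RRRR U=WGWG F=GYGY D=YBYB B=WBWB
After move 2 (F'): F=YYGG U=WGRR R=BRYR D=OOYB L=OGOW
After move 3 (U): U=RWRG F=BRGG R=WBYR B=OGWB L=YYOW
Query: F face = BRGG

Answer: B R G G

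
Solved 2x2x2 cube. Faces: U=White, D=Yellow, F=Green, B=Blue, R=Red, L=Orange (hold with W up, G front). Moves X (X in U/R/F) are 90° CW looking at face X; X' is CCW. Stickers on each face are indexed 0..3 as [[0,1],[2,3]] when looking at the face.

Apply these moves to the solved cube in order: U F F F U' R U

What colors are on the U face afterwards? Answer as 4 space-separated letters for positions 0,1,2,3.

After move 1 (U): U=WWWW F=RRGG R=BBRR B=OOBB L=GGOO
After move 2 (F): F=GRGR U=WWOG R=WBWR D=RBYY L=GYOY
After move 3 (F): F=GGRR U=WWYY R=OBGR D=WWYY L=GROB
After move 4 (F): F=RGRG U=WWBR R=YBYR D=GOYY L=GWOW
After move 5 (U'): U=WRWB F=GWRG R=RGYR B=YBBB L=OOOW
After move 6 (R): R=YRRG U=WWWG F=GORY D=GBYY B=BBRB
After move 7 (U): U=WWGW F=YRRY R=BBRG B=OORB L=GOOW
Query: U face = WWGW

Answer: W W G W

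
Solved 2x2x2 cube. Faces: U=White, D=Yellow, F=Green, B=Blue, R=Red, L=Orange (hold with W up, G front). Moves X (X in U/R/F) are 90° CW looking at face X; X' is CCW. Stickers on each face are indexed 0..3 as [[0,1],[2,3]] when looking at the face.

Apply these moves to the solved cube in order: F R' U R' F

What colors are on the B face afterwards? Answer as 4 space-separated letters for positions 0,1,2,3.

After move 1 (F): F=GGGG U=WWOO R=WRWR D=RRYY L=OYOY
After move 2 (R'): R=RRWW U=WBOB F=GWGO D=RGYG B=YBRB
After move 3 (U): U=OWBB F=RRGO R=YBWW B=OYRB L=GWOY
After move 4 (R'): R=BWYW U=ORBO F=RWGB D=RRYO B=GYGB
After move 5 (F): F=GRBW U=ORYW R=BWOW D=YBYO L=GROR
Query: B face = GYGB

Answer: G Y G B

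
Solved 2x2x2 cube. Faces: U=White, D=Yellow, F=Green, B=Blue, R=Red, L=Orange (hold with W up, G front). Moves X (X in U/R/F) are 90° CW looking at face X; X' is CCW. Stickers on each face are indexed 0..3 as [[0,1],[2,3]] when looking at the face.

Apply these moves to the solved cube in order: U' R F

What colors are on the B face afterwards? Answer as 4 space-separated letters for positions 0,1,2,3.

Answer: W R W B

Derivation:
After move 1 (U'): U=WWWW F=OOGG R=GGRR B=RRBB L=BBOO
After move 2 (R): R=RGRG U=WOWG F=OYGY D=YBYR B=WRWB
After move 3 (F): F=GOYY U=WOOB R=WGGG D=RRYR L=BYOB
Query: B face = WRWB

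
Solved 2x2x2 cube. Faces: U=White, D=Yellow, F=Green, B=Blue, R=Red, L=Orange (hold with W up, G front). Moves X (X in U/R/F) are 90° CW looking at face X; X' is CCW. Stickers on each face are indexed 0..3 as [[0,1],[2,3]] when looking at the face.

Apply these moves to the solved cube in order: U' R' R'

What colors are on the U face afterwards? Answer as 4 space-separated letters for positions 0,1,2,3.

After move 1 (U'): U=WWWW F=OOGG R=GGRR B=RRBB L=BBOO
After move 2 (R'): R=GRGR U=WBWR F=OWGW D=YOYG B=YRYB
After move 3 (R'): R=RRGG U=WYWY F=OBGR D=YWYW B=GROB
Query: U face = WYWY

Answer: W Y W Y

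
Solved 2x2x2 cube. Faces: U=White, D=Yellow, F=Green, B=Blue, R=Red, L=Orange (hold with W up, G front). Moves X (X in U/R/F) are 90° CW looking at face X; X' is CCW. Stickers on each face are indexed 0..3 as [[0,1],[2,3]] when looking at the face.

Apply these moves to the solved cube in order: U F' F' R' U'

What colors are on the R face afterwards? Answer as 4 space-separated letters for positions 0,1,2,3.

After move 1 (U): U=WWWW F=RRGG R=BBRR B=OOBB L=GGOO
After move 2 (F'): F=RGRG U=WWBR R=YBYR D=GOYY L=GWOW
After move 3 (F'): F=GGRR U=WWYY R=OBGR D=WWYY L=GROB
After move 4 (R'): R=BROG U=WBYO F=GWRY D=WGYR B=YOWB
After move 5 (U'): U=BOWY F=GRRY R=GWOG B=BRWB L=YOOB
Query: R face = GWOG

Answer: G W O G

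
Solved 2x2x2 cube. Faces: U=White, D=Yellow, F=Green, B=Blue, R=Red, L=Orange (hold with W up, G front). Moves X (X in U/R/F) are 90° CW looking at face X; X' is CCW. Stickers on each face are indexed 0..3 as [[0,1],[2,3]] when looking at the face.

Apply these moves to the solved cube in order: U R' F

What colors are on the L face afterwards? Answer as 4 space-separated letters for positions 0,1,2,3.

After move 1 (U): U=WWWW F=RRGG R=BBRR B=OOBB L=GGOO
After move 2 (R'): R=BRBR U=WBWO F=RWGW D=YRYG B=YOYB
After move 3 (F): F=GRWW U=WBOG R=WROR D=BBYG L=GYOR
Query: L face = GYOR

Answer: G Y O R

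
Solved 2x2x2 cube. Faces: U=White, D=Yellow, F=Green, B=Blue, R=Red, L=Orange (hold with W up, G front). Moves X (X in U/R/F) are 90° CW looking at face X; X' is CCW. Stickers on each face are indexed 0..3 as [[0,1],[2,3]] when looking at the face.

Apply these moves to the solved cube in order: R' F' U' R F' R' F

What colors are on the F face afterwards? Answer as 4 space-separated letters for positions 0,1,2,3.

Answer: O O R B

Derivation:
After move 1 (R'): R=RRRR U=WBWB F=GWGW D=YGYG B=YBYB
After move 2 (F'): F=WWGG U=WBRR R=GRYR D=OOYG L=OBOW
After move 3 (U'): U=BRWR F=OBGG R=WWYR B=GRYB L=YBOW
After move 4 (R): R=YWRW U=BBWG F=OOGG D=OYYG B=RRRB
After move 5 (F'): F=OGOG U=BBYR R=YWOW D=BWYG L=YGOW
After move 6 (R'): R=WWYO U=BRYR F=OBOR D=BGYG B=GRWB
After move 7 (F): F=OORB U=BRWG R=YWRO D=YWYG L=YBOG
Query: F face = OORB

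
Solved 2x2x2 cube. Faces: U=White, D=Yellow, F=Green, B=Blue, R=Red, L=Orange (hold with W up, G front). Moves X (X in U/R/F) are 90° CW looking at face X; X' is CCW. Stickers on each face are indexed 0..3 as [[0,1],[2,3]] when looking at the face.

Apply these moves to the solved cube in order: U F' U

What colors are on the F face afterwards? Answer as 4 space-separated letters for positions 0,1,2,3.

Answer: Y B R G

Derivation:
After move 1 (U): U=WWWW F=RRGG R=BBRR B=OOBB L=GGOO
After move 2 (F'): F=RGRG U=WWBR R=YBYR D=GOYY L=GWOW
After move 3 (U): U=BWRW F=YBRG R=OOYR B=GWBB L=RGOW
Query: F face = YBRG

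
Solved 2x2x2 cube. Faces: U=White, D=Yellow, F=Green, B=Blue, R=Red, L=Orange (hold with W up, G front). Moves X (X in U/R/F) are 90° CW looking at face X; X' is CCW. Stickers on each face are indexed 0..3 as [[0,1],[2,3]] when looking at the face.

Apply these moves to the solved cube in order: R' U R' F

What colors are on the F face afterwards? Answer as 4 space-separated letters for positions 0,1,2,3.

Answer: G R B W

Derivation:
After move 1 (R'): R=RRRR U=WBWB F=GWGW D=YGYG B=YBYB
After move 2 (U): U=WWBB F=RRGW R=YBRR B=OOYB L=GWOO
After move 3 (R'): R=BRYR U=WYBO F=RWGB D=YRYW B=GOGB
After move 4 (F): F=GRBW U=WYOW R=BROR D=YBYW L=GYOR
Query: F face = GRBW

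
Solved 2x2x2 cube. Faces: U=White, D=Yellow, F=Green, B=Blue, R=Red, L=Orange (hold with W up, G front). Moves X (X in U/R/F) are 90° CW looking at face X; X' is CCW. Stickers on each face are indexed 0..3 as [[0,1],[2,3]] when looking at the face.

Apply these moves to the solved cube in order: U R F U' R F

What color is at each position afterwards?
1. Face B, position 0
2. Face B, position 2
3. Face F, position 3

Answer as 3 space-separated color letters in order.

Answer: O G R

Derivation:
After move 1 (U): U=WWWW F=RRGG R=BBRR B=OOBB L=GGOO
After move 2 (R): R=RBRB U=WRWG F=RYGY D=YBYO B=WOWB
After move 3 (F): F=GRYY U=WROG R=WBGB D=RRYO L=GYOB
After move 4 (U'): U=RGWO F=GYYY R=GRGB B=WBWB L=WOOB
After move 5 (R): R=GGBR U=RYWY F=GRYO D=RWYW B=OBGB
After move 6 (F): F=YGOR U=RYBO R=WGYR D=BGYW L=WROW
Query 1: B[0] = O
Query 2: B[2] = G
Query 3: F[3] = R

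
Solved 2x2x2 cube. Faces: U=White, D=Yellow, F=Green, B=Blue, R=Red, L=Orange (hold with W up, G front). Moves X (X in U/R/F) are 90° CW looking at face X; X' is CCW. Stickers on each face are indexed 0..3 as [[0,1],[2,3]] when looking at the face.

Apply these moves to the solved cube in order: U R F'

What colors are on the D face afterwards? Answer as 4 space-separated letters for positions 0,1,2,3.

After move 1 (U): U=WWWW F=RRGG R=BBRR B=OOBB L=GGOO
After move 2 (R): R=RBRB U=WRWG F=RYGY D=YBYO B=WOWB
After move 3 (F'): F=YYRG U=WRRR R=BBYB D=GOYO L=GGOW
Query: D face = GOYO

Answer: G O Y O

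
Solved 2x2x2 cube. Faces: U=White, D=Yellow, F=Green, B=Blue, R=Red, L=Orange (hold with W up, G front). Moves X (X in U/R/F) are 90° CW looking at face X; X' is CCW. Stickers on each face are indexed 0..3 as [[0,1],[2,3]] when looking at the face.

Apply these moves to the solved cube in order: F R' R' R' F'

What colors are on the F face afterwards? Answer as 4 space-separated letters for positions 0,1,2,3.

Answer: R Y G G

Derivation:
After move 1 (F): F=GGGG U=WWOO R=WRWR D=RRYY L=OYOY
After move 2 (R'): R=RRWW U=WBOB F=GWGO D=RGYG B=YBRB
After move 3 (R'): R=RWRW U=WROY F=GBGB D=RWYO B=GBGB
After move 4 (R'): R=WWRR U=WGOG F=GRGY D=RBYB B=OBWB
After move 5 (F'): F=RYGG U=WGWR R=BWRR D=YYYB L=OGOO
Query: F face = RYGG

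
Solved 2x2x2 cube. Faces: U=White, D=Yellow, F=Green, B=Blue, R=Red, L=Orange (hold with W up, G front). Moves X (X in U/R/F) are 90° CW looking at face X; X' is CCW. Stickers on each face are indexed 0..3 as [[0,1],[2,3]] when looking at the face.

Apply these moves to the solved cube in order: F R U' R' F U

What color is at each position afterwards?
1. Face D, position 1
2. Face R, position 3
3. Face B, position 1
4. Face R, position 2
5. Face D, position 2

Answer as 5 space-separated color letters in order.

Answer: R R R W Y

Derivation:
After move 1 (F): F=GGGG U=WWOO R=WRWR D=RRYY L=OYOY
After move 2 (R): R=WWRR U=WGOG F=GRGY D=RBYB B=OBWB
After move 3 (U'): U=GGWO F=OYGY R=GRRR B=WWWB L=OBOY
After move 4 (R'): R=RRGR U=GWWW F=OGGO D=RYYY B=BWBB
After move 5 (F): F=GOOG U=GWYB R=WRWR D=GRYY L=OROY
After move 6 (U): U=YGBW F=WROG R=BWWR B=ORBB L=GOOY
Query 1: D[1] = R
Query 2: R[3] = R
Query 3: B[1] = R
Query 4: R[2] = W
Query 5: D[2] = Y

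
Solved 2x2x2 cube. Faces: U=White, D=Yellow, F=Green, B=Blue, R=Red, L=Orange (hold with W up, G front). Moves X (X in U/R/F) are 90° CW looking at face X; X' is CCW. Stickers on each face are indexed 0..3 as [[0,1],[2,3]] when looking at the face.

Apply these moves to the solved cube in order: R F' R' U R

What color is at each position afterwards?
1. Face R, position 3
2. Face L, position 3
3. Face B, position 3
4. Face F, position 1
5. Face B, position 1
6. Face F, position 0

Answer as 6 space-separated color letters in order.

Answer: B W B Y G R

Derivation:
After move 1 (R): R=RRRR U=WGWG F=GYGY D=YBYB B=WBWB
After move 2 (F'): F=YYGG U=WGRR R=BRYR D=OOYB L=OGOW
After move 3 (R'): R=RRBY U=WWRW F=YGGR D=OYYG B=BBOB
After move 4 (U): U=RWWW F=RRGR R=BBBY B=OGOB L=YGOW
After move 5 (R): R=BBYB U=RRWR F=RYGG D=OOYO B=WGWB
Query 1: R[3] = B
Query 2: L[3] = W
Query 3: B[3] = B
Query 4: F[1] = Y
Query 5: B[1] = G
Query 6: F[0] = R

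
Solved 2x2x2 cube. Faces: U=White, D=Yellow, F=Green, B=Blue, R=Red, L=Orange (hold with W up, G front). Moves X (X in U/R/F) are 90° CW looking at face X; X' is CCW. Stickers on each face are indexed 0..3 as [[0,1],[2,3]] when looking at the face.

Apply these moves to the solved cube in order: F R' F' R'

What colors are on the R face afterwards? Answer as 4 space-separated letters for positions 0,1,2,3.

After move 1 (F): F=GGGG U=WWOO R=WRWR D=RRYY L=OYOY
After move 2 (R'): R=RRWW U=WBOB F=GWGO D=RGYG B=YBRB
After move 3 (F'): F=WOGG U=WBRW R=GRRW D=YYYG L=OBOO
After move 4 (R'): R=RWGR U=WRRY F=WBGW D=YOYG B=GBYB
Query: R face = RWGR

Answer: R W G R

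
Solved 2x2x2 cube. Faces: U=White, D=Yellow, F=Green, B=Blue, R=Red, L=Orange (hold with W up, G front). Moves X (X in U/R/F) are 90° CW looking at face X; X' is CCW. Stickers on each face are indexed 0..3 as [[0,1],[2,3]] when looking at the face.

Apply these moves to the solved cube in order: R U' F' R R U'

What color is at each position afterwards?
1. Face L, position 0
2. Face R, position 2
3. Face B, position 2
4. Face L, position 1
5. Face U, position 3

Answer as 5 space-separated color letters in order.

After move 1 (R): R=RRRR U=WGWG F=GYGY D=YBYB B=WBWB
After move 2 (U'): U=GGWW F=OOGY R=GYRR B=RRWB L=WBOO
After move 3 (F'): F=OYOG U=GGGR R=BYYR D=BOYB L=WWOW
After move 4 (R): R=YBRY U=GYGG F=OOOB D=BWYR B=RRGB
After move 5 (R): R=RYYB U=GOGB F=OWOR D=BGYR B=GRYB
After move 6 (U'): U=OBGG F=WWOR R=OWYB B=RYYB L=GROW
Query 1: L[0] = G
Query 2: R[2] = Y
Query 3: B[2] = Y
Query 4: L[1] = R
Query 5: U[3] = G

Answer: G Y Y R G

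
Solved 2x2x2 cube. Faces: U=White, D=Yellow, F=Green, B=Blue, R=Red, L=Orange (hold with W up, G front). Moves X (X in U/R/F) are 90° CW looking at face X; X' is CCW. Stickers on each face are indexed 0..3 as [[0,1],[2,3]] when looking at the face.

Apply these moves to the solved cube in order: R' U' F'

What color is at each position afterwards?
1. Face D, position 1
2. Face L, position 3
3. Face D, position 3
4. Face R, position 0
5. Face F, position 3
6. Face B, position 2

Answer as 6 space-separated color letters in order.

Answer: O W G G G Y

Derivation:
After move 1 (R'): R=RRRR U=WBWB F=GWGW D=YGYG B=YBYB
After move 2 (U'): U=BBWW F=OOGW R=GWRR B=RRYB L=YBOO
After move 3 (F'): F=OWOG U=BBGR R=GWYR D=BOYG L=YWOW
Query 1: D[1] = O
Query 2: L[3] = W
Query 3: D[3] = G
Query 4: R[0] = G
Query 5: F[3] = G
Query 6: B[2] = Y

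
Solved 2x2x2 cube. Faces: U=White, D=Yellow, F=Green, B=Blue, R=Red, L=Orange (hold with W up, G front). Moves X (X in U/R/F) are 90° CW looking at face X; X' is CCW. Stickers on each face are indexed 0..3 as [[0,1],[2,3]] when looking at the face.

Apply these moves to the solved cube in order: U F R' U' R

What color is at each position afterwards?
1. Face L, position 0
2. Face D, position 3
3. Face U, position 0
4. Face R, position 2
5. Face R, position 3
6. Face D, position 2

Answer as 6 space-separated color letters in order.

Answer: Y B B W W Y

Derivation:
After move 1 (U): U=WWWW F=RRGG R=BBRR B=OOBB L=GGOO
After move 2 (F): F=GRGR U=WWOG R=WBWR D=RBYY L=GYOY
After move 3 (R'): R=BRWW U=WBOO F=GWGG D=RRYR B=YOBB
After move 4 (U'): U=BOWO F=GYGG R=GWWW B=BRBB L=YOOY
After move 5 (R): R=WGWW U=BYWG F=GRGR D=RBYB B=OROB
Query 1: L[0] = Y
Query 2: D[3] = B
Query 3: U[0] = B
Query 4: R[2] = W
Query 5: R[3] = W
Query 6: D[2] = Y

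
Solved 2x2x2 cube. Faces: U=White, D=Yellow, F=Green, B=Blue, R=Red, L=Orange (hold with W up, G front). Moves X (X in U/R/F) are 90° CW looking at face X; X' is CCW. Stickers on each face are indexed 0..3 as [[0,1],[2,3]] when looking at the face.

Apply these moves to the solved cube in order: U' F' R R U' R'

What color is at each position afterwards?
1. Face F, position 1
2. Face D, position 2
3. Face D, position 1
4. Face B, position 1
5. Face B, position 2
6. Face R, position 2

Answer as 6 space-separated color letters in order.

Answer: Y Y W Y W O

Derivation:
After move 1 (U'): U=WWWW F=OOGG R=GGRR B=RRBB L=BBOO
After move 2 (F'): F=OGOG U=WWGR R=YGYR D=BOYY L=BWOW
After move 3 (R): R=YYRG U=WGGG F=OOOY D=BBYR B=RRWB
After move 4 (R): R=RYGY U=WOGY F=OBOR D=BWYR B=GRGB
After move 5 (U'): U=OYWG F=BWOR R=OBGY B=RYGB L=GROW
After move 6 (R'): R=BYOG U=OGWR F=BYOG D=BWYR B=RYWB
Query 1: F[1] = Y
Query 2: D[2] = Y
Query 3: D[1] = W
Query 4: B[1] = Y
Query 5: B[2] = W
Query 6: R[2] = O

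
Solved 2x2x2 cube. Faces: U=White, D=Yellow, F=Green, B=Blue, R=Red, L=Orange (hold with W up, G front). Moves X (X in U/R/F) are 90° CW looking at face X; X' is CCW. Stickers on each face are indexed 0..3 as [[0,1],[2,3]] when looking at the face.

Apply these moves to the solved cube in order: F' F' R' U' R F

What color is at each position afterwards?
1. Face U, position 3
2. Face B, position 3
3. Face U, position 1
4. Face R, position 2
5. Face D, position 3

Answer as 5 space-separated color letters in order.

Answer: B B R Y R

Derivation:
After move 1 (F'): F=GGGG U=WWRR R=YRYR D=OOYY L=OWOW
After move 2 (F'): F=GGGG U=WWYY R=OROR D=WWYY L=OROR
After move 3 (R'): R=RROO U=WBYB F=GWGY D=WGYG B=YBWB
After move 4 (U'): U=BBWY F=ORGY R=GWOO B=RRWB L=YBOR
After move 5 (R): R=OGOW U=BRWY F=OGGG D=WWYR B=YRBB
After move 6 (F): F=GOGG U=BRRB R=WGYW D=OOYR L=YWOW
Query 1: U[3] = B
Query 2: B[3] = B
Query 3: U[1] = R
Query 4: R[2] = Y
Query 5: D[3] = R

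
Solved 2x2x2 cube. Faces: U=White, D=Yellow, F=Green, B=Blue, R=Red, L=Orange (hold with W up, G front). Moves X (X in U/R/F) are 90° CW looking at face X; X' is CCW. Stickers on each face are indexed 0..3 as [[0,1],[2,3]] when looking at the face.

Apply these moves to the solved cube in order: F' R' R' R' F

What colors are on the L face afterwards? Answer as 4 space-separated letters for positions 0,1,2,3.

Answer: O O O B

Derivation:
After move 1 (F'): F=GGGG U=WWRR R=YRYR D=OOYY L=OWOW
After move 2 (R'): R=RRYY U=WBRB F=GWGR D=OGYG B=YBOB
After move 3 (R'): R=RYRY U=WORY F=GBGB D=OWYR B=GBGB
After move 4 (R'): R=YYRR U=WGRG F=GOGY D=OBYB B=RBWB
After move 5 (F): F=GGYO U=WGWW R=RYGR D=RYYB L=OOOB
Query: L face = OOOB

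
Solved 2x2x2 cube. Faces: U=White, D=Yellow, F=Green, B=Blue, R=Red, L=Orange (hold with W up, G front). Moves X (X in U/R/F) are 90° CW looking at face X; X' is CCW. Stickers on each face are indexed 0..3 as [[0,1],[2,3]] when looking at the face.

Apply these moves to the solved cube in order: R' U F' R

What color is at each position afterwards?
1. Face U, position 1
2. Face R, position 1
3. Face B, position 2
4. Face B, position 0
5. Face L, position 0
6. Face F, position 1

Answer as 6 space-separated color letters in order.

Answer: W G W R G O

Derivation:
After move 1 (R'): R=RRRR U=WBWB F=GWGW D=YGYG B=YBYB
After move 2 (U): U=WWBB F=RRGW R=YBRR B=OOYB L=GWOO
After move 3 (F'): F=RWRG U=WWYR R=GBYR D=WOYG L=GBOB
After move 4 (R): R=YGRB U=WWYG F=RORG D=WYYO B=ROWB
Query 1: U[1] = W
Query 2: R[1] = G
Query 3: B[2] = W
Query 4: B[0] = R
Query 5: L[0] = G
Query 6: F[1] = O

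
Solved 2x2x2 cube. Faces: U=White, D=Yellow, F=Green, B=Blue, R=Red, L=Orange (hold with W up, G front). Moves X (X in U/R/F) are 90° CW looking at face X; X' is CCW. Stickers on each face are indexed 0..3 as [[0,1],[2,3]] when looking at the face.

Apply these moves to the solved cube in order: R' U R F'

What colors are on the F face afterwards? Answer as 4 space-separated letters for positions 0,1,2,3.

Answer: G G R G

Derivation:
After move 1 (R'): R=RRRR U=WBWB F=GWGW D=YGYG B=YBYB
After move 2 (U): U=WWBB F=RRGW R=YBRR B=OOYB L=GWOO
After move 3 (R): R=RYRB U=WRBW F=RGGG D=YYYO B=BOWB
After move 4 (F'): F=GGRG U=WRRR R=YYYB D=WOYO L=GWOB
Query: F face = GGRG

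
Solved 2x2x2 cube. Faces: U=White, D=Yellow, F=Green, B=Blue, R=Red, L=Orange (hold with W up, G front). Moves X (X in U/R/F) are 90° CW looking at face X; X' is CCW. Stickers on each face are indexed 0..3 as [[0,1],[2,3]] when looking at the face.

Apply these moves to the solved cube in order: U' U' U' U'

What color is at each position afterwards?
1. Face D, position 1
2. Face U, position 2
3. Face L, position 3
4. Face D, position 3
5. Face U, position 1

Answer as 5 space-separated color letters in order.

After move 1 (U'): U=WWWW F=OOGG R=GGRR B=RRBB L=BBOO
After move 2 (U'): U=WWWW F=BBGG R=OORR B=GGBB L=RROO
After move 3 (U'): U=WWWW F=RRGG R=BBRR B=OOBB L=GGOO
After move 4 (U'): U=WWWW F=GGGG R=RRRR B=BBBB L=OOOO
Query 1: D[1] = Y
Query 2: U[2] = W
Query 3: L[3] = O
Query 4: D[3] = Y
Query 5: U[1] = W

Answer: Y W O Y W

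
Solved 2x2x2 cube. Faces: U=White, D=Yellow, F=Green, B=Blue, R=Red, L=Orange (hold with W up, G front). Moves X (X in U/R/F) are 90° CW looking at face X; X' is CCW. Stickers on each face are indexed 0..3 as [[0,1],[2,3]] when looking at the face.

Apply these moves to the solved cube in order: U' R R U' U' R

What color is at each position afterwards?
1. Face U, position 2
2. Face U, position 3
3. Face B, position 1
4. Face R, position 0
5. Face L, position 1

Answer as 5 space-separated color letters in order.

Answer: Y R B G R

Derivation:
After move 1 (U'): U=WWWW F=OOGG R=GGRR B=RRBB L=BBOO
After move 2 (R): R=RGRG U=WOWG F=OYGY D=YBYR B=WRWB
After move 3 (R): R=RRGG U=WYWY F=OBGR D=YWYW B=GROB
After move 4 (U'): U=YYWW F=BBGR R=OBGG B=RROB L=GROO
After move 5 (U'): U=YWYW F=GRGR R=BBGG B=OBOB L=RROO
After move 6 (R): R=GBGB U=YRYR F=GWGW D=YOYO B=WBWB
Query 1: U[2] = Y
Query 2: U[3] = R
Query 3: B[1] = B
Query 4: R[0] = G
Query 5: L[1] = R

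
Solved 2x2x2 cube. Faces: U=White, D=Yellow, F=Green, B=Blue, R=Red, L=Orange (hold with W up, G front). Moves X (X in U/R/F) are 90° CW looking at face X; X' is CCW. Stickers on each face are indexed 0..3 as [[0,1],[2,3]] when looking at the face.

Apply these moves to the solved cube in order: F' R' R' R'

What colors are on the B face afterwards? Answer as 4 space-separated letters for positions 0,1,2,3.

After move 1 (F'): F=GGGG U=WWRR R=YRYR D=OOYY L=OWOW
After move 2 (R'): R=RRYY U=WBRB F=GWGR D=OGYG B=YBOB
After move 3 (R'): R=RYRY U=WORY F=GBGB D=OWYR B=GBGB
After move 4 (R'): R=YYRR U=WGRG F=GOGY D=OBYB B=RBWB
Query: B face = RBWB

Answer: R B W B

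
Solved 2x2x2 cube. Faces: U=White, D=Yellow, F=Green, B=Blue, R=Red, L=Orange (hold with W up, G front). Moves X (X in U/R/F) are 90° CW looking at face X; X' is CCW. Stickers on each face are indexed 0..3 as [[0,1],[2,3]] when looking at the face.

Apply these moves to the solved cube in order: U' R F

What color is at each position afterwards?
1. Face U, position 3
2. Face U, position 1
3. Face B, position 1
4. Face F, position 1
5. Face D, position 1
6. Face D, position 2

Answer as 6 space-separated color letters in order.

Answer: B O R O R Y

Derivation:
After move 1 (U'): U=WWWW F=OOGG R=GGRR B=RRBB L=BBOO
After move 2 (R): R=RGRG U=WOWG F=OYGY D=YBYR B=WRWB
After move 3 (F): F=GOYY U=WOOB R=WGGG D=RRYR L=BYOB
Query 1: U[3] = B
Query 2: U[1] = O
Query 3: B[1] = R
Query 4: F[1] = O
Query 5: D[1] = R
Query 6: D[2] = Y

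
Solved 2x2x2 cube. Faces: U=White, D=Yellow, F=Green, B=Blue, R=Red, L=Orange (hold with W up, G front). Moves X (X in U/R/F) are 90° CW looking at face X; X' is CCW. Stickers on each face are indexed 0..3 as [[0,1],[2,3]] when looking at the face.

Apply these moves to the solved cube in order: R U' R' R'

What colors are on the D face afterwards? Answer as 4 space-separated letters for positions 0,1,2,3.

Answer: Y G Y W

Derivation:
After move 1 (R): R=RRRR U=WGWG F=GYGY D=YBYB B=WBWB
After move 2 (U'): U=GGWW F=OOGY R=GYRR B=RRWB L=WBOO
After move 3 (R'): R=YRGR U=GWWR F=OGGW D=YOYY B=BRBB
After move 4 (R'): R=RRYG U=GBWB F=OWGR D=YGYW B=YROB
Query: D face = YGYW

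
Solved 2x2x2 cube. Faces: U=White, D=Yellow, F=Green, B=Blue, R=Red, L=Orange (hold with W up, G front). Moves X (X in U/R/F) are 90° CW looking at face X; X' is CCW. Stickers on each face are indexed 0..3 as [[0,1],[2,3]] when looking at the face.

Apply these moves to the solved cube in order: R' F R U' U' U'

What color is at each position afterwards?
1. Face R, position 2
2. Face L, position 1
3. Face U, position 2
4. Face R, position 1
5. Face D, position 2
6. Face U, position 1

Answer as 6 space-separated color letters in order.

After move 1 (R'): R=RRRR U=WBWB F=GWGW D=YGYG B=YBYB
After move 2 (F): F=GGWW U=WBOO R=WRBR D=RRYG L=OYOG
After move 3 (R): R=BWRR U=WGOW F=GRWG D=RYYY B=OBBB
After move 4 (U'): U=GWWO F=OYWG R=GRRR B=BWBB L=OBOG
After move 5 (U'): U=WOGW F=OBWG R=OYRR B=GRBB L=BWOG
After move 6 (U'): U=OWWG F=BWWG R=OBRR B=OYBB L=GROG
Query 1: R[2] = R
Query 2: L[1] = R
Query 3: U[2] = W
Query 4: R[1] = B
Query 5: D[2] = Y
Query 6: U[1] = W

Answer: R R W B Y W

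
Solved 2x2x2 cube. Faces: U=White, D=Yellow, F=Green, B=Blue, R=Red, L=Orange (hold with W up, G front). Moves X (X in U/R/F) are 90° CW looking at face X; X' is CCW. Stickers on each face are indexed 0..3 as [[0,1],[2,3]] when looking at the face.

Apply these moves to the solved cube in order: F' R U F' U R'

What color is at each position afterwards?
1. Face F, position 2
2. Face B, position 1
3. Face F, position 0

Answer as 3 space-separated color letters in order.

After move 1 (F'): F=GGGG U=WWRR R=YRYR D=OOYY L=OWOW
After move 2 (R): R=YYRR U=WGRG F=GOGY D=OBYB B=RBWB
After move 3 (U): U=RWGG F=YYGY R=RBRR B=OWWB L=GOOW
After move 4 (F'): F=YYYG U=RWRR R=BBOR D=OWYB L=GGOG
After move 5 (U): U=RRRW F=BBYG R=OWOR B=GGWB L=YYOG
After move 6 (R'): R=WROO U=RWRG F=BRYW D=OBYG B=BGWB
Query 1: F[2] = Y
Query 2: B[1] = G
Query 3: F[0] = B

Answer: Y G B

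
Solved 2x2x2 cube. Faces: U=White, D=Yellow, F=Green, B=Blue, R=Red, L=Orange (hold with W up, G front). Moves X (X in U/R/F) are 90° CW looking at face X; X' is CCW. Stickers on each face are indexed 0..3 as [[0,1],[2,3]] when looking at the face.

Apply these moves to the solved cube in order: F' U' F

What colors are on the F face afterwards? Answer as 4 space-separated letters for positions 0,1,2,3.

After move 1 (F'): F=GGGG U=WWRR R=YRYR D=OOYY L=OWOW
After move 2 (U'): U=WRWR F=OWGG R=GGYR B=YRBB L=BBOW
After move 3 (F): F=GOGW U=WRWB R=WGRR D=YGYY L=BOOO
Query: F face = GOGW

Answer: G O G W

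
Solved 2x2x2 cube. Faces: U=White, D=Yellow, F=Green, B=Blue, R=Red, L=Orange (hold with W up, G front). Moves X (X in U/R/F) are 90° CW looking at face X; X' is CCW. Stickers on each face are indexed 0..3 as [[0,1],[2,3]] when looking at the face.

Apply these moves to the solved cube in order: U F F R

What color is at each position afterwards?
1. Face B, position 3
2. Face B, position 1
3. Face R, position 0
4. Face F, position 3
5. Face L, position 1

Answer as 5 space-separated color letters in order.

After move 1 (U): U=WWWW F=RRGG R=BBRR B=OOBB L=GGOO
After move 2 (F): F=GRGR U=WWOG R=WBWR D=RBYY L=GYOY
After move 3 (F): F=GGRR U=WWYY R=OBGR D=WWYY L=GROB
After move 4 (R): R=GORB U=WGYR F=GWRY D=WBYO B=YOWB
Query 1: B[3] = B
Query 2: B[1] = O
Query 3: R[0] = G
Query 4: F[3] = Y
Query 5: L[1] = R

Answer: B O G Y R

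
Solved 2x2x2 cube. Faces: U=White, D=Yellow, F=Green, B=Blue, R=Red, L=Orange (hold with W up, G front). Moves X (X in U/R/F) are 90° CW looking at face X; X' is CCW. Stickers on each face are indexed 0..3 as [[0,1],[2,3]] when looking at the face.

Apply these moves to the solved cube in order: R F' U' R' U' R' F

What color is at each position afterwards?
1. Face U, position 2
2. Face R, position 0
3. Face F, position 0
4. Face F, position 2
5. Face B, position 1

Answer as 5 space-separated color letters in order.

Answer: W G G W R

Derivation:
After move 1 (R): R=RRRR U=WGWG F=GYGY D=YBYB B=WBWB
After move 2 (F'): F=YYGG U=WGRR R=BRYR D=OOYB L=OGOW
After move 3 (U'): U=GRWR F=OGGG R=YYYR B=BRWB L=WBOW
After move 4 (R'): R=YRYY U=GWWB F=ORGR D=OGYG B=BROB
After move 5 (U'): U=WBGW F=WBGR R=ORYY B=YROB L=BROW
After move 6 (R'): R=RYOY U=WOGY F=WBGW D=OBYR B=GRGB
After move 7 (F): F=GWWB U=WOWR R=GYYY D=ORYR L=BOOB
Query 1: U[2] = W
Query 2: R[0] = G
Query 3: F[0] = G
Query 4: F[2] = W
Query 5: B[1] = R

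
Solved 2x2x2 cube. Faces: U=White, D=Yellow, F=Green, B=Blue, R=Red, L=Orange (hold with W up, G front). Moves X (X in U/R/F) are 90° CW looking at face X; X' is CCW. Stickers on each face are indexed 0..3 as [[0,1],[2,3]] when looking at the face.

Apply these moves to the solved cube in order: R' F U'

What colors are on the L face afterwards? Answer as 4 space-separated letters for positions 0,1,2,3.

Answer: Y B O G

Derivation:
After move 1 (R'): R=RRRR U=WBWB F=GWGW D=YGYG B=YBYB
After move 2 (F): F=GGWW U=WBOO R=WRBR D=RRYG L=OYOG
After move 3 (U'): U=BOWO F=OYWW R=GGBR B=WRYB L=YBOG
Query: L face = YBOG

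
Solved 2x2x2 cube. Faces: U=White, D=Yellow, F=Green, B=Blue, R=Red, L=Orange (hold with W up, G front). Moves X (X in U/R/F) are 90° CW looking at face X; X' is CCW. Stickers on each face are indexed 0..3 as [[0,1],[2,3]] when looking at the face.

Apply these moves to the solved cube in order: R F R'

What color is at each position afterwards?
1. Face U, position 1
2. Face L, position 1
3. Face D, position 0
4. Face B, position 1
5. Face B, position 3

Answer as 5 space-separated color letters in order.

Answer: W Y R B B

Derivation:
After move 1 (R): R=RRRR U=WGWG F=GYGY D=YBYB B=WBWB
After move 2 (F): F=GGYY U=WGOO R=WRGR D=RRYB L=OYOB
After move 3 (R'): R=RRWG U=WWOW F=GGYO D=RGYY B=BBRB
Query 1: U[1] = W
Query 2: L[1] = Y
Query 3: D[0] = R
Query 4: B[1] = B
Query 5: B[3] = B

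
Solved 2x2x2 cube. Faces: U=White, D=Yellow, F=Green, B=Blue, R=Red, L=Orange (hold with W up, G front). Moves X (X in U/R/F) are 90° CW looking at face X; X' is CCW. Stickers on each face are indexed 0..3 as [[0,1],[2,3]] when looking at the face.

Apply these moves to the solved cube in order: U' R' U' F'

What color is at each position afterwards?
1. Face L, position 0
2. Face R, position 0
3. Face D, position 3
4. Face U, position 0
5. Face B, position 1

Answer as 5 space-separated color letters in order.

After move 1 (U'): U=WWWW F=OOGG R=GGRR B=RRBB L=BBOO
After move 2 (R'): R=GRGR U=WBWR F=OWGW D=YOYG B=YRYB
After move 3 (U'): U=BRWW F=BBGW R=OWGR B=GRYB L=YROO
After move 4 (F'): F=BWBG U=BROG R=OWYR D=ROYG L=YWOW
Query 1: L[0] = Y
Query 2: R[0] = O
Query 3: D[3] = G
Query 4: U[0] = B
Query 5: B[1] = R

Answer: Y O G B R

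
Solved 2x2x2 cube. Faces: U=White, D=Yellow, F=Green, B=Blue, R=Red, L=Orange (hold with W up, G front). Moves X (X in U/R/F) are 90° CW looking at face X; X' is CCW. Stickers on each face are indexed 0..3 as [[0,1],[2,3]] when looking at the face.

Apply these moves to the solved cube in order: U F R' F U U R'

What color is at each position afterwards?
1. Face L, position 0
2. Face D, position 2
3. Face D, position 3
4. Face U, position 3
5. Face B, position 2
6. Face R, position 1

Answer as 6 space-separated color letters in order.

After move 1 (U): U=WWWW F=RRGG R=BBRR B=OOBB L=GGOO
After move 2 (F): F=GRGR U=WWOG R=WBWR D=RBYY L=GYOY
After move 3 (R'): R=BRWW U=WBOO F=GWGG D=RRYR B=YOBB
After move 4 (F): F=GGGW U=WBYY R=OROW D=WBYR L=GROR
After move 5 (U): U=YWYB F=ORGW R=YOOW B=GRBB L=GGOR
After move 6 (U): U=YYBW F=YOGW R=GROW B=GGBB L=OROR
After move 7 (R'): R=RWGO U=YBBG F=YYGW D=WOYW B=RGBB
Query 1: L[0] = O
Query 2: D[2] = Y
Query 3: D[3] = W
Query 4: U[3] = G
Query 5: B[2] = B
Query 6: R[1] = W

Answer: O Y W G B W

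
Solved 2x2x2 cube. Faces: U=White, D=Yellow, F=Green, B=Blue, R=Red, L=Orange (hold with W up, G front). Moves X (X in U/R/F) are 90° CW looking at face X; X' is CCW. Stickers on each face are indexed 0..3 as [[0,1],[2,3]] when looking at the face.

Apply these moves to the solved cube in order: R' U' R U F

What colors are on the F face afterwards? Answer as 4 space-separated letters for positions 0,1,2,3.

Answer: G R G G

Derivation:
After move 1 (R'): R=RRRR U=WBWB F=GWGW D=YGYG B=YBYB
After move 2 (U'): U=BBWW F=OOGW R=GWRR B=RRYB L=YBOO
After move 3 (R): R=RGRW U=BOWW F=OGGG D=YYYR B=WRBB
After move 4 (U): U=WBWO F=RGGG R=WRRW B=YBBB L=OGOO
After move 5 (F): F=GRGG U=WBOG R=WROW D=RWYR L=OYOY
Query: F face = GRGG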